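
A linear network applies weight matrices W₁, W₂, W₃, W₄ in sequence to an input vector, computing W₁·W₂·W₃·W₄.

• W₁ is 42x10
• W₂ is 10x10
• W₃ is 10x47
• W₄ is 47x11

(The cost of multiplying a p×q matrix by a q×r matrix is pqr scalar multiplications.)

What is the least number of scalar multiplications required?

Adjacent pairs: W₁W₂ = 42·10·10 = 4200; W₂W₃ = 10·10·47 = 4700; W₃W₄ = 10·47·11 = 5170.
Length 3: W₁..W₃: k=1: 0+4700+42·10·47=24440; k=2: 4200+0+42·10·47=23940 → min 23940 | W₂..W₄: k=2: 0+5170+10·10·11=6270; k=3: 4700+0+10·47·11=9870 → min 6270.
Length 4: W₁..W₄: k=1: 0+6270+42·10·11=10890; k=2: 4200+5170+42·10·11=13990; k=3: 23940+0+42·47·11=45654 → min 10890.
Optimal order: (W₁·(W₂·(W₃·W₄))) with cost 10890.

10890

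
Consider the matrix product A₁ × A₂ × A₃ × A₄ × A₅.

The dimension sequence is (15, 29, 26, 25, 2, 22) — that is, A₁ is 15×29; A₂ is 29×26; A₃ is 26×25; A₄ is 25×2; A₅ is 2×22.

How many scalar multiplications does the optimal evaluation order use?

4338

Adjacent pairs: A₁A₂ = 15·29·26 = 11310; A₂A₃ = 29·26·25 = 18850; A₃A₄ = 26·25·2 = 1300; A₄A₅ = 25·2·22 = 1100.
Length 3: A₁..A₃: k=1: 0+18850+15·29·25=29725; k=2: 11310+0+15·26·25=21060 → min 21060 | A₂..A₄: k=2: 0+1300+29·26·2=2808; k=3: 18850+0+29·25·2=20300 → min 2808 | A₃..A₅: k=3: 0+1100+26·25·22=15400; k=4: 1300+0+26·2·22=2444 → min 2444.
Length 4: A₁..A₄: k=1: 0+2808+15·29·2=3678; k=2: 11310+1300+15·26·2=13390; k=3: 21060+0+15·25·2=21810 → min 3678 | A₂..A₅: k=2: 0+2444+29·26·22=19032; k=3: 18850+1100+29·25·22=35900; k=4: 2808+0+29·2·22=4084 → min 4084.
Length 5: A₁..A₅: k=1: 0+4084+15·29·22=13654; k=2: 11310+2444+15·26·22=22334; k=3: 21060+1100+15·25·22=30410; k=4: 3678+0+15·2·22=4338 → min 4338.
Optimal order: ((A₁ × (A₂ × (A₃ × A₄))) × A₅) with cost 4338.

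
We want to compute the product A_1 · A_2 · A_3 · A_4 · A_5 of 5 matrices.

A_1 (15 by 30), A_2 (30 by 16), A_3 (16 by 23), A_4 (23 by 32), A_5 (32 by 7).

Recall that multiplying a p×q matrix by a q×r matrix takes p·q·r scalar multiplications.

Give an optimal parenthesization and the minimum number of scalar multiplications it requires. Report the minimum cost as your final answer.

14238

Adjacent pairs: A_1A_2 = 15·30·16 = 7200; A_2A_3 = 30·16·23 = 11040; A_3A_4 = 16·23·32 = 11776; A_4A_5 = 23·32·7 = 5152.
Length 3: A_1..A_3: k=1: 0+11040+15·30·23=21390; k=2: 7200+0+15·16·23=12720 → min 12720 | A_2..A_4: k=2: 0+11776+30·16·32=27136; k=3: 11040+0+30·23·32=33120 → min 27136 | A_3..A_5: k=3: 0+5152+16·23·7=7728; k=4: 11776+0+16·32·7=15360 → min 7728.
Length 4: A_1..A_4: k=1: 0+27136+15·30·32=41536; k=2: 7200+11776+15·16·32=26656; k=3: 12720+0+15·23·32=23760 → min 23760 | A_2..A_5: k=2: 0+7728+30·16·7=11088; k=3: 11040+5152+30·23·7=21022; k=4: 27136+0+30·32·7=33856 → min 11088.
Length 5: A_1..A_5: k=1: 0+11088+15·30·7=14238; k=2: 7200+7728+15·16·7=16608; k=3: 12720+5152+15·23·7=20287; k=4: 23760+0+15·32·7=27120 → min 14238.
Optimal parenthesization: (A_1 · (A_2 · (A_3 · (A_4 · A_5)))) with cost 14238.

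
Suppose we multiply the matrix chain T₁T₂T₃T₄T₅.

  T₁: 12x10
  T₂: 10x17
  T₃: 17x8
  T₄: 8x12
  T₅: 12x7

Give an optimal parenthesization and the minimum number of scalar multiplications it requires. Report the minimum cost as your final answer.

3432

Adjacent pairs: T₁T₂ = 12·10·17 = 2040; T₂T₃ = 10·17·8 = 1360; T₃T₄ = 17·8·12 = 1632; T₄T₅ = 8·12·7 = 672.
Length 3: T₁..T₃: k=1: 0+1360+12·10·8=2320; k=2: 2040+0+12·17·8=3672 → min 2320 | T₂..T₄: k=2: 0+1632+10·17·12=3672; k=3: 1360+0+10·8·12=2320 → min 2320 | T₃..T₅: k=3: 0+672+17·8·7=1624; k=4: 1632+0+17·12·7=3060 → min 1624.
Length 4: T₁..T₄: k=1: 0+2320+12·10·12=3760; k=2: 2040+1632+12·17·12=6120; k=3: 2320+0+12·8·12=3472 → min 3472 | T₂..T₅: k=2: 0+1624+10·17·7=2814; k=3: 1360+672+10·8·7=2592; k=4: 2320+0+10·12·7=3160 → min 2592.
Length 5: T₁..T₅: k=1: 0+2592+12·10·7=3432; k=2: 2040+1624+12·17·7=5092; k=3: 2320+672+12·8·7=3664; k=4: 3472+0+12·12·7=4480 → min 3432.
Optimal parenthesization: (T₁((T₂T₃)(T₄T₅))) with cost 3432.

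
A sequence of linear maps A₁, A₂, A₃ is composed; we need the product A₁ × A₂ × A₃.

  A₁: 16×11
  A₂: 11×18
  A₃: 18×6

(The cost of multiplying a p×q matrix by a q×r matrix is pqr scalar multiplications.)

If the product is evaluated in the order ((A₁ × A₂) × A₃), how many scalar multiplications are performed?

(A₁ × A₂): 16×11 by 11×18 → 16×18, cost 16·11·18 = 3168
((A₁ × A₂) × A₃): 16×18 by 18×6 → 16×6, cost 16·18·6 = 1728; cumulative 4896
Total: 4896 scalar multiplications.

4896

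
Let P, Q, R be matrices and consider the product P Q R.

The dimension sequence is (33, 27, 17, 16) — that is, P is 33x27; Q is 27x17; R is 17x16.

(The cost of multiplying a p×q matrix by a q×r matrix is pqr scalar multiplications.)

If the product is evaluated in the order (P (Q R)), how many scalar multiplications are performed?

(Q R): 27×17 by 17×16 → 27×16, cost 27·17·16 = 7344
(P (Q R)): 33×27 by 27×16 → 33×16, cost 33·27·16 = 14256; cumulative 21600
Total: 21600 scalar multiplications.

21600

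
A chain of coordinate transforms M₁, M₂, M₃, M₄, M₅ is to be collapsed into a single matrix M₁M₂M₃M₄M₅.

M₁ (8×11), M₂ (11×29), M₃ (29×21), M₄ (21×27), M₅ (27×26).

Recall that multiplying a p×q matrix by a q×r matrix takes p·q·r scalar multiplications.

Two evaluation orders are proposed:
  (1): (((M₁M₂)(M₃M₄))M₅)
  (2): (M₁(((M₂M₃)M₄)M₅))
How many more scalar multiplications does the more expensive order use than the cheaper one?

7929

Order (1) = (((M₁M₂)(M₃M₄))M₅): (M₁M₂): 8×11 by 11×29 → 8×29, cost 8·11·29 = 2552; (M₃M₄): 29×21 by 21×27 → 29×27, cost 29·21·27 = 16443; ((M₁M₂)(M₃M₄)): 8×29 by 29×27 → 8×27, cost 8·29·27 = 6264; cumulative 25259; (((M₁M₂)(M₃M₄))M₅): 8×27 by 27×26 → 8×26, cost 8·27·26 = 5616; cumulative 30875. Total 30875.
Order (2) = (M₁(((M₂M₃)M₄)M₅)): (M₂M₃): 11×29 by 29×21 → 11×21, cost 11·29·21 = 6699; ((M₂M₃)M₄): 11×21 by 21×27 → 11×27, cost 11·21·27 = 6237; cumulative 12936; (((M₂M₃)M₄)M₅): 11×27 by 27×26 → 11×26, cost 11·27·26 = 7722; cumulative 20658; (M₁(((M₂M₃)M₄)M₅)): 8×11 by 11×26 → 8×26, cost 8·11·26 = 2288; cumulative 22946. Total 22946.
Difference: |30875 − 22946| = 7929.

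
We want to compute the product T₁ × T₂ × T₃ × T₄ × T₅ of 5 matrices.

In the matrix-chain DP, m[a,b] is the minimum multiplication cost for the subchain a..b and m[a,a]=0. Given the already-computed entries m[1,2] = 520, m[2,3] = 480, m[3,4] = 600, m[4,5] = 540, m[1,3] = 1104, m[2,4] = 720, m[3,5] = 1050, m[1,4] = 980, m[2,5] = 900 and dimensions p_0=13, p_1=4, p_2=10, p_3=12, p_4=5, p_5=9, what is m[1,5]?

1368

m[1,5] = min over k∈[1,4] of m[1,k]+m[k+1,5]+p_{0}·p_k·p_{5}.
k=1: 0 + 900 + 13·4·9 = 1368; k=2: 520 + 1050 + 13·10·9 = 2740; k=3: 1104 + 540 + 13·12·9 = 3048; k=4: 980 + 0 + 13·5·9 = 1565.
Minimum: 1368 at k=1.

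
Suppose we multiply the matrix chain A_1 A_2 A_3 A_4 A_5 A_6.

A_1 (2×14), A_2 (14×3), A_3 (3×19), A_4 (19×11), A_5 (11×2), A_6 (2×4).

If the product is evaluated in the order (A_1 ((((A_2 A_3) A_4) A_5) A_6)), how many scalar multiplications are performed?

(A_2 A_3): 14×3 by 3×19 → 14×19, cost 14·3·19 = 798
((A_2 A_3) A_4): 14×19 by 19×11 → 14×11, cost 14·19·11 = 2926; cumulative 3724
(((A_2 A_3) A_4) A_5): 14×11 by 11×2 → 14×2, cost 14·11·2 = 308; cumulative 4032
((((A_2 A_3) A_4) A_5) A_6): 14×2 by 2×4 → 14×4, cost 14·2·4 = 112; cumulative 4144
(A_1 ((((A_2 A_3) A_4) A_5) A_6)): 2×14 by 14×4 → 2×4, cost 2·14·4 = 112; cumulative 4256
Total: 4256 scalar multiplications.

4256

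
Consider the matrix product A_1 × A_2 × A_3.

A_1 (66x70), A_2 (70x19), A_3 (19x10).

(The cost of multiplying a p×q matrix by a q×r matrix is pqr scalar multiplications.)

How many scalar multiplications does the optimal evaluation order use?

59500

Order (A_1 × (A_2 × A_3)): (A_2 × A_3): 70×19 by 19×10 → 70×10, cost 70·19·10 = 13300; (A_1 × (A_2 × A_3)): 66×70 by 70×10 → 66×10, cost 66·70·10 = 46200; cumulative 59500. Total 59500.
Order ((A_1 × A_2) × A_3): (A_1 × A_2): 66×70 by 70×19 → 66×19, cost 66·70·19 = 87780; ((A_1 × A_2) × A_3): 66×19 by 19×10 → 66×10, cost 66·19·10 = 12540; cumulative 100320. Total 100320.
Minimum: 59500.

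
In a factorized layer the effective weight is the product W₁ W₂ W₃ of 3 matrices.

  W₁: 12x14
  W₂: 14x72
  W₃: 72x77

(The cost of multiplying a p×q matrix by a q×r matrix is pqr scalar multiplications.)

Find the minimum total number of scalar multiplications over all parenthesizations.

78624

Order (W₁ (W₂ W₃)): (W₂ W₃): 14×72 by 72×77 → 14×77, cost 14·72·77 = 77616; (W₁ (W₂ W₃)): 12×14 by 14×77 → 12×77, cost 12·14·77 = 12936; cumulative 90552. Total 90552.
Order ((W₁ W₂) W₃): (W₁ W₂): 12×14 by 14×72 → 12×72, cost 12·14·72 = 12096; ((W₁ W₂) W₃): 12×72 by 72×77 → 12×77, cost 12·72·77 = 66528; cumulative 78624. Total 78624.
Minimum: 78624.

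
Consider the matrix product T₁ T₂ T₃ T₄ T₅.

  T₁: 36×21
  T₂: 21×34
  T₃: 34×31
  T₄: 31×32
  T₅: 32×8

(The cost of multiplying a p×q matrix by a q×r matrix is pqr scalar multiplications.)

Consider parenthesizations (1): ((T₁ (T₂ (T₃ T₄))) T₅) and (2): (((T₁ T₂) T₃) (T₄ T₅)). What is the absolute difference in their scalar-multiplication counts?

9472

Order (1) = ((T₁ (T₂ (T₃ T₄))) T₅): (T₃ T₄): 34×31 by 31×32 → 34×32, cost 34·31·32 = 33728; (T₂ (T₃ T₄)): 21×34 by 34×32 → 21×32, cost 21·34·32 = 22848; cumulative 56576; (T₁ (T₂ (T₃ T₄))): 36×21 by 21×32 → 36×32, cost 36·21·32 = 24192; cumulative 80768; ((T₁ (T₂ (T₃ T₄))) T₅): 36×32 by 32×8 → 36×8, cost 36·32·8 = 9216; cumulative 89984. Total 89984.
Order (2) = (((T₁ T₂) T₃) (T₄ T₅)): (T₁ T₂): 36×21 by 21×34 → 36×34, cost 36·21·34 = 25704; ((T₁ T₂) T₃): 36×34 by 34×31 → 36×31, cost 36·34·31 = 37944; cumulative 63648; (T₄ T₅): 31×32 by 32×8 → 31×8, cost 31·32·8 = 7936; (((T₁ T₂) T₃) (T₄ T₅)): 36×31 by 31×8 → 36×8, cost 36·31·8 = 8928; cumulative 80512. Total 80512.
Difference: |89984 − 80512| = 9472.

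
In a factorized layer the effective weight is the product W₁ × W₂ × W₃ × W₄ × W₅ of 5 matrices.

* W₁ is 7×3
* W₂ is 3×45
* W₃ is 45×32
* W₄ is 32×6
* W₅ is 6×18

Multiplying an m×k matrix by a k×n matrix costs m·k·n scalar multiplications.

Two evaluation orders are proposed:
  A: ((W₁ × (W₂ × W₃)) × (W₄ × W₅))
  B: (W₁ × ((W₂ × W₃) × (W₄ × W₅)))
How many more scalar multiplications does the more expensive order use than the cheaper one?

Order A = ((W₁ × (W₂ × W₃)) × (W₄ × W₅)): (W₂ × W₃): 3×45 by 45×32 → 3×32, cost 3·45·32 = 4320; (W₁ × (W₂ × W₃)): 7×3 by 3×32 → 7×32, cost 7·3·32 = 672; cumulative 4992; (W₄ × W₅): 32×6 by 6×18 → 32×18, cost 32·6·18 = 3456; ((W₁ × (W₂ × W₃)) × (W₄ × W₅)): 7×32 by 32×18 → 7×18, cost 7·32·18 = 4032; cumulative 12480. Total 12480.
Order B = (W₁ × ((W₂ × W₃) × (W₄ × W₅))): (W₂ × W₃): 3×45 by 45×32 → 3×32, cost 3·45·32 = 4320; (W₄ × W₅): 32×6 by 6×18 → 32×18, cost 32·6·18 = 3456; ((W₂ × W₃) × (W₄ × W₅)): 3×32 by 32×18 → 3×18, cost 3·32·18 = 1728; cumulative 9504; (W₁ × ((W₂ × W₃) × (W₄ × W₅))): 7×3 by 3×18 → 7×18, cost 7·3·18 = 378; cumulative 9882. Total 9882.
Difference: |12480 − 9882| = 2598.

2598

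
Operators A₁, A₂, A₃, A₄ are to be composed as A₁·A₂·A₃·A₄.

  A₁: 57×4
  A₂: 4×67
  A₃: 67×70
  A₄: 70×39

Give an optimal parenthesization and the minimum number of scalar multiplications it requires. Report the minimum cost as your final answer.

38572

Adjacent pairs: A₁A₂ = 57·4·67 = 15276; A₂A₃ = 4·67·70 = 18760; A₃A₄ = 67·70·39 = 182910.
Length 3: A₁..A₃: k=1: 0+18760+57·4·70=34720; k=2: 15276+0+57·67·70=282606 → min 34720 | A₂..A₄: k=2: 0+182910+4·67·39=193362; k=3: 18760+0+4·70·39=29680 → min 29680.
Length 4: A₁..A₄: k=1: 0+29680+57·4·39=38572; k=2: 15276+182910+57·67·39=347127; k=3: 34720+0+57·70·39=190330 → min 38572.
Optimal parenthesization: (A₁·((A₂·A₃)·A₄)) with cost 38572.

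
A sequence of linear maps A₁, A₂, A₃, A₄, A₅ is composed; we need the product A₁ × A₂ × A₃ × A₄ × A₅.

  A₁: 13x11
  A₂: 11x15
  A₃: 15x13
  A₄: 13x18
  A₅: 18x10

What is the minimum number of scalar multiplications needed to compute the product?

Adjacent pairs: A₁A₂ = 13·11·15 = 2145; A₂A₃ = 11·15·13 = 2145; A₃A₄ = 15·13·18 = 3510; A₄A₅ = 13·18·10 = 2340.
Length 3: A₁..A₃: k=1: 0+2145+13·11·13=4004; k=2: 2145+0+13·15·13=4680 → min 4004 | A₂..A₄: k=2: 0+3510+11·15·18=6480; k=3: 2145+0+11·13·18=4719 → min 4719 | A₃..A₅: k=3: 0+2340+15·13·10=4290; k=4: 3510+0+15·18·10=6210 → min 4290.
Length 4: A₁..A₄: k=1: 0+4719+13·11·18=7293; k=2: 2145+3510+13·15·18=9165; k=3: 4004+0+13·13·18=7046 → min 7046 | A₂..A₅: k=2: 0+4290+11·15·10=5940; k=3: 2145+2340+11·13·10=5915; k=4: 4719+0+11·18·10=6699 → min 5915.
Length 5: A₁..A₅: k=1: 0+5915+13·11·10=7345; k=2: 2145+4290+13·15·10=8385; k=3: 4004+2340+13·13·10=8034; k=4: 7046+0+13·18·10=9386 → min 7345.
Optimal order: (A₁ × ((A₂ × A₃) × (A₄ × A₅))) with cost 7345.

7345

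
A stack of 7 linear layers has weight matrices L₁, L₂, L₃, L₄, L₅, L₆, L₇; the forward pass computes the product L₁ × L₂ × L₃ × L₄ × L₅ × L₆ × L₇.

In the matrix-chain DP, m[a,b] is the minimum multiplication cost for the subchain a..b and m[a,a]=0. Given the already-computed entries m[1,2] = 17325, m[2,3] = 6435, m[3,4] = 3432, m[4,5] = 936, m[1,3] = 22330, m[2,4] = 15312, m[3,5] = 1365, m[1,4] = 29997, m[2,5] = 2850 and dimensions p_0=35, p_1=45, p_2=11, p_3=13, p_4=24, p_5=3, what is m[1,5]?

m[1,5] = min over k∈[1,4] of m[1,k]+m[k+1,5]+p_{0}·p_k·p_{5}.
k=1: 0 + 2850 + 35·45·3 = 7575; k=2: 17325 + 1365 + 35·11·3 = 19845; k=3: 22330 + 936 + 35·13·3 = 24631; k=4: 29997 + 0 + 35·24·3 = 32517.
Minimum: 7575 at k=1.

7575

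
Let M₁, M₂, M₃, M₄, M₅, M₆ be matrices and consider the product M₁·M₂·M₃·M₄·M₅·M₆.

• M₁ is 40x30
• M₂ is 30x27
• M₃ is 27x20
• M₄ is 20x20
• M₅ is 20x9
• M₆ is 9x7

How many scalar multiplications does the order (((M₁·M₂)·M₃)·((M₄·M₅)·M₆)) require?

64460

(M₁·M₂): 40×30 by 30×27 → 40×27, cost 40·30·27 = 32400
((M₁·M₂)·M₃): 40×27 by 27×20 → 40×20, cost 40·27·20 = 21600; cumulative 54000
(M₄·M₅): 20×20 by 20×9 → 20×9, cost 20·20·9 = 3600
((M₄·M₅)·M₆): 20×9 by 9×7 → 20×7, cost 20·9·7 = 1260; cumulative 4860
(((M₁·M₂)·M₃)·((M₄·M₅)·M₆)): 40×20 by 20×7 → 40×7, cost 40·20·7 = 5600; cumulative 64460
Total: 64460 scalar multiplications.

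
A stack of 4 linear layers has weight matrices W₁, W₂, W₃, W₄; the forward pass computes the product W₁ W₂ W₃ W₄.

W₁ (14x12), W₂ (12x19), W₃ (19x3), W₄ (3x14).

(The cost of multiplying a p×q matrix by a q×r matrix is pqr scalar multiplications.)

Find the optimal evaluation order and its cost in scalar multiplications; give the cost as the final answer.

Adjacent pairs: W₁W₂ = 14·12·19 = 3192; W₂W₃ = 12·19·3 = 684; W₃W₄ = 19·3·14 = 798.
Length 3: W₁..W₃: k=1: 0+684+14·12·3=1188; k=2: 3192+0+14·19·3=3990 → min 1188 | W₂..W₄: k=2: 0+798+12·19·14=3990; k=3: 684+0+12·3·14=1188 → min 1188.
Length 4: W₁..W₄: k=1: 0+1188+14·12·14=3540; k=2: 3192+798+14·19·14=7714; k=3: 1188+0+14·3·14=1776 → min 1776.
Optimal parenthesization: ((W₁ (W₂ W₃)) W₄) with cost 1776.

1776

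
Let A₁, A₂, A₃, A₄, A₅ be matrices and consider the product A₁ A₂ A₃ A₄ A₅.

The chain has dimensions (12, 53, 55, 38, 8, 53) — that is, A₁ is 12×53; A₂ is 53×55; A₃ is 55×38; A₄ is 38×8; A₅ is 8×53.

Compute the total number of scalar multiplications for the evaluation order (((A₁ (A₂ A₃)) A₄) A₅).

(A₂ A₃): 53×55 by 55×38 → 53×38, cost 53·55·38 = 110770
(A₁ (A₂ A₃)): 12×53 by 53×38 → 12×38, cost 12·53·38 = 24168; cumulative 134938
((A₁ (A₂ A₃)) A₄): 12×38 by 38×8 → 12×8, cost 12·38·8 = 3648; cumulative 138586
(((A₁ (A₂ A₃)) A₄) A₅): 12×8 by 8×53 → 12×53, cost 12·8·53 = 5088; cumulative 143674
Total: 143674 scalar multiplications.

143674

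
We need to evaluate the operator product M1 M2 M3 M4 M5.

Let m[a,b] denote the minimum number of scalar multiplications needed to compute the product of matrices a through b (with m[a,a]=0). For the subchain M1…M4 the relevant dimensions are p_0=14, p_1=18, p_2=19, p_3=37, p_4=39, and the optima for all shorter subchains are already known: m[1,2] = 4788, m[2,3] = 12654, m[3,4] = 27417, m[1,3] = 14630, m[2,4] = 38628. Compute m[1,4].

m[1,4] = min over k∈[1,3] of m[1,k]+m[k+1,4]+p_{0}·p_k·p_{4}.
k=1: 0 + 38628 + 14·18·39 = 48456; k=2: 4788 + 27417 + 14·19·39 = 42579; k=3: 14630 + 0 + 14·37·39 = 34832.
Minimum: 34832 at k=3.

34832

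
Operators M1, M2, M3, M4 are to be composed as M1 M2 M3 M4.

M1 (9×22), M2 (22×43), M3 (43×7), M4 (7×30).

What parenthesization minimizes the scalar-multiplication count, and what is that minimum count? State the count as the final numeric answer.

9898

Adjacent pairs: M1M2 = 9·22·43 = 8514; M2M3 = 22·43·7 = 6622; M3M4 = 43·7·30 = 9030.
Length 3: M1..M3: k=1: 0+6622+9·22·7=8008; k=2: 8514+0+9·43·7=11223 → min 8008 | M2..M4: k=2: 0+9030+22·43·30=37410; k=3: 6622+0+22·7·30=11242 → min 11242.
Length 4: M1..M4: k=1: 0+11242+9·22·30=17182; k=2: 8514+9030+9·43·30=29154; k=3: 8008+0+9·7·30=9898 → min 9898.
Optimal parenthesization: ((M1 (M2 M3)) M4) with cost 9898.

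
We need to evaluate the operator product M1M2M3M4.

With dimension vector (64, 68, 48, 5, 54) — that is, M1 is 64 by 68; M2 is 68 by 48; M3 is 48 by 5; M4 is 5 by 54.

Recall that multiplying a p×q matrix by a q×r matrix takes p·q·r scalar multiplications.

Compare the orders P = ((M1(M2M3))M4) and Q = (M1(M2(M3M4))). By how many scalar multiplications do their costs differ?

368864

Order P = ((M1(M2M3))M4): (M2M3): 68×48 by 48×5 → 68×5, cost 68·48·5 = 16320; (M1(M2M3)): 64×68 by 68×5 → 64×5, cost 64·68·5 = 21760; cumulative 38080; ((M1(M2M3))M4): 64×5 by 5×54 → 64×54, cost 64·5·54 = 17280; cumulative 55360. Total 55360.
Order Q = (M1(M2(M3M4))): (M3M4): 48×5 by 5×54 → 48×54, cost 48·5·54 = 12960; (M2(M3M4)): 68×48 by 48×54 → 68×54, cost 68·48·54 = 176256; cumulative 189216; (M1(M2(M3M4))): 64×68 by 68×54 → 64×54, cost 64·68·54 = 235008; cumulative 424224. Total 424224.
Difference: |55360 − 424224| = 368864.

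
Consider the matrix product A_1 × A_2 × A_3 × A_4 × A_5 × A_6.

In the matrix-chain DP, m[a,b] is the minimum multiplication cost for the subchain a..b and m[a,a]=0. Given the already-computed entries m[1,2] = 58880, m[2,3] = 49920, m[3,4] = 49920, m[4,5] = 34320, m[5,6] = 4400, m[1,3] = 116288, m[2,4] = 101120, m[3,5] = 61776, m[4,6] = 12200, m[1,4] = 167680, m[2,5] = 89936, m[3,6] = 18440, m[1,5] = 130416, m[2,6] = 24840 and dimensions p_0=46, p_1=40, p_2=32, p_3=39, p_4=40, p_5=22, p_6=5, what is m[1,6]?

m[1,6] = min over k∈[1,5] of m[1,k]+m[k+1,6]+p_{0}·p_k·p_{6}.
k=1: 0 + 24840 + 46·40·5 = 34040; k=2: 58880 + 18440 + 46·32·5 = 84680; k=3: 116288 + 12200 + 46·39·5 = 137458; k=4: 167680 + 4400 + 46·40·5 = 181280; k=5: 130416 + 0 + 46·22·5 = 135476.
Minimum: 34040 at k=1.

34040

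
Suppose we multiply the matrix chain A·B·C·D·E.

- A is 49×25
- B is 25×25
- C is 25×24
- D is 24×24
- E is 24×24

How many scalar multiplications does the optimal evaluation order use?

72624

Adjacent pairs: AB = 49·25·25 = 30625; BC = 25·25·24 = 15000; CD = 25·24·24 = 14400; DE = 24·24·24 = 13824.
Length 3: A..C: k=1: 0+15000+49·25·24=44400; k=2: 30625+0+49·25·24=60025 → min 44400 | B..D: k=2: 0+14400+25·25·24=29400; k=3: 15000+0+25·24·24=29400 → min 29400 | C..E: k=3: 0+13824+25·24·24=28224; k=4: 14400+0+25·24·24=28800 → min 28224.
Length 4: A..D: k=1: 0+29400+49·25·24=58800; k=2: 30625+14400+49·25·24=74425; k=3: 44400+0+49·24·24=72624 → min 58800 | B..E: k=2: 0+28224+25·25·24=43224; k=3: 15000+13824+25·24·24=43224; k=4: 29400+0+25·24·24=43800 → min 43224.
Length 5: A..E: k=1: 0+43224+49·25·24=72624; k=2: 30625+28224+49·25·24=88249; k=3: 44400+13824+49·24·24=86448; k=4: 58800+0+49·24·24=87024 → min 72624.
Optimal order: (A·(B·(C·(D·E)))) with cost 72624.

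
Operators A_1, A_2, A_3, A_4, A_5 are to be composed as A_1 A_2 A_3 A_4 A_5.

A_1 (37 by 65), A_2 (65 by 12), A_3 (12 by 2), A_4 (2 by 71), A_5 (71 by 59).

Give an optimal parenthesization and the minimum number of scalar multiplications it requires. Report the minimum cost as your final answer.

19114

Adjacent pairs: A_1A_2 = 37·65·12 = 28860; A_2A_3 = 65·12·2 = 1560; A_3A_4 = 12·2·71 = 1704; A_4A_5 = 2·71·59 = 8378.
Length 3: A_1..A_3: k=1: 0+1560+37·65·2=6370; k=2: 28860+0+37·12·2=29748 → min 6370 | A_2..A_4: k=2: 0+1704+65·12·71=57084; k=3: 1560+0+65·2·71=10790 → min 10790 | A_3..A_5: k=3: 0+8378+12·2·59=9794; k=4: 1704+0+12·71·59=51972 → min 9794.
Length 4: A_1..A_4: k=1: 0+10790+37·65·71=181545; k=2: 28860+1704+37·12·71=62088; k=3: 6370+0+37·2·71=11624 → min 11624 | A_2..A_5: k=2: 0+9794+65·12·59=55814; k=3: 1560+8378+65·2·59=17608; k=4: 10790+0+65·71·59=283075 → min 17608.
Length 5: A_1..A_5: k=1: 0+17608+37·65·59=159503; k=2: 28860+9794+37·12·59=64850; k=3: 6370+8378+37·2·59=19114; k=4: 11624+0+37·71·59=166617 → min 19114.
Optimal parenthesization: ((A_1 (A_2 A_3)) (A_4 A_5)) with cost 19114.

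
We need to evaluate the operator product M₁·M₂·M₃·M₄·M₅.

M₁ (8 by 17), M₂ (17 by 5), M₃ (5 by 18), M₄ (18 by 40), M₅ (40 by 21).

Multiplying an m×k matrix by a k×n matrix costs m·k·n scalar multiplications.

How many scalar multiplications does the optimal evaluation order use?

Adjacent pairs: M₁M₂ = 8·17·5 = 680; M₂M₃ = 17·5·18 = 1530; M₃M₄ = 5·18·40 = 3600; M₄M₅ = 18·40·21 = 15120.
Length 3: M₁..M₃: k=1: 0+1530+8·17·18=3978; k=2: 680+0+8·5·18=1400 → min 1400 | M₂..M₄: k=2: 0+3600+17·5·40=7000; k=3: 1530+0+17·18·40=13770 → min 7000 | M₃..M₅: k=3: 0+15120+5·18·21=17010; k=4: 3600+0+5·40·21=7800 → min 7800.
Length 4: M₁..M₄: k=1: 0+7000+8·17·40=12440; k=2: 680+3600+8·5·40=5880; k=3: 1400+0+8·18·40=7160 → min 5880 | M₂..M₅: k=2: 0+7800+17·5·21=9585; k=3: 1530+15120+17·18·21=23076; k=4: 7000+0+17·40·21=21280 → min 9585.
Length 5: M₁..M₅: k=1: 0+9585+8·17·21=12441; k=2: 680+7800+8·5·21=9320; k=3: 1400+15120+8·18·21=19544; k=4: 5880+0+8·40·21=12600 → min 9320.
Optimal order: ((M₁·M₂)·((M₃·M₄)·M₅)) with cost 9320.

9320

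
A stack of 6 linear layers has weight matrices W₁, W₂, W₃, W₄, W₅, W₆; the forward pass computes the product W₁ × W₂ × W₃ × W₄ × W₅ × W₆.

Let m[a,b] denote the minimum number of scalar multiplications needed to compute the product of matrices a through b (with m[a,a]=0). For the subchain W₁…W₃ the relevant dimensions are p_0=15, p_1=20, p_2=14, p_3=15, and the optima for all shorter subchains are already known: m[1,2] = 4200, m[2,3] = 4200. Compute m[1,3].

7350

m[1,3] = min over k∈[1,2] of m[1,k]+m[k+1,3]+p_{0}·p_k·p_{3}.
k=1: 0 + 4200 + 15·20·15 = 8700; k=2: 4200 + 0 + 15·14·15 = 7350.
Minimum: 7350 at k=2.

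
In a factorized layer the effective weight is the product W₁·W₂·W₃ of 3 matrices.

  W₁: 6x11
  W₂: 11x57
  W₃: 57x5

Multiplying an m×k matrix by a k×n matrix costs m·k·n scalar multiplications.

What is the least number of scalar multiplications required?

Order (W₁·(W₂·W₃)): (W₂·W₃): 11×57 by 57×5 → 11×5, cost 11·57·5 = 3135; (W₁·(W₂·W₃)): 6×11 by 11×5 → 6×5, cost 6·11·5 = 330; cumulative 3465. Total 3465.
Order ((W₁·W₂)·W₃): (W₁·W₂): 6×11 by 11×57 → 6×57, cost 6·11·57 = 3762; ((W₁·W₂)·W₃): 6×57 by 57×5 → 6×5, cost 6·57·5 = 1710; cumulative 5472. Total 5472.
Minimum: 3465.

3465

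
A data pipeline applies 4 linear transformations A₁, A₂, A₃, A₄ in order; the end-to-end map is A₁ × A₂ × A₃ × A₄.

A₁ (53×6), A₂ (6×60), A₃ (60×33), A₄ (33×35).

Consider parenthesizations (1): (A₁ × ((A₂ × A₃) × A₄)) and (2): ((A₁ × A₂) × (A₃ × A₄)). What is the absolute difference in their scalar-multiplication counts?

169740

Order (1) = (A₁ × ((A₂ × A₃) × A₄)): (A₂ × A₃): 6×60 by 60×33 → 6×33, cost 6·60·33 = 11880; ((A₂ × A₃) × A₄): 6×33 by 33×35 → 6×35, cost 6·33·35 = 6930; cumulative 18810; (A₁ × ((A₂ × A₃) × A₄)): 53×6 by 6×35 → 53×35, cost 53·6·35 = 11130; cumulative 29940. Total 29940.
Order (2) = ((A₁ × A₂) × (A₃ × A₄)): (A₁ × A₂): 53×6 by 6×60 → 53×60, cost 53·6·60 = 19080; (A₃ × A₄): 60×33 by 33×35 → 60×35, cost 60·33·35 = 69300; ((A₁ × A₂) × (A₃ × A₄)): 53×60 by 60×35 → 53×35, cost 53·60·35 = 111300; cumulative 199680. Total 199680.
Difference: |29940 − 199680| = 169740.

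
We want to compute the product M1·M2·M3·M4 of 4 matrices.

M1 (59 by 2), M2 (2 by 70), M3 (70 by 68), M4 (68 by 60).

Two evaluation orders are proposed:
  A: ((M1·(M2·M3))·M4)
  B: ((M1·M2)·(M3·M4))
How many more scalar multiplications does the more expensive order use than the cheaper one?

Order A = ((M1·(M2·M3))·M4): (M2·M3): 2×70 by 70×68 → 2×68, cost 2·70·68 = 9520; (M1·(M2·M3)): 59×2 by 2×68 → 59×68, cost 59·2·68 = 8024; cumulative 17544; ((M1·(M2·M3))·M4): 59×68 by 68×60 → 59×60, cost 59·68·60 = 240720; cumulative 258264. Total 258264.
Order B = ((M1·M2)·(M3·M4)): (M1·M2): 59×2 by 2×70 → 59×70, cost 59·2·70 = 8260; (M3·M4): 70×68 by 68×60 → 70×60, cost 70·68·60 = 285600; ((M1·M2)·(M3·M4)): 59×70 by 70×60 → 59×60, cost 59·70·60 = 247800; cumulative 541660. Total 541660.
Difference: |258264 − 541660| = 283396.

283396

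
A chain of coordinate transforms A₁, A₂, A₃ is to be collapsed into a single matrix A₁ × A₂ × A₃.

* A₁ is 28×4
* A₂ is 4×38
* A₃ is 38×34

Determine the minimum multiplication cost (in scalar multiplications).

Order (A₁ × (A₂ × A₃)): (A₂ × A₃): 4×38 by 38×34 → 4×34, cost 4·38·34 = 5168; (A₁ × (A₂ × A₃)): 28×4 by 4×34 → 28×34, cost 28·4·34 = 3808; cumulative 8976. Total 8976.
Order ((A₁ × A₂) × A₃): (A₁ × A₂): 28×4 by 4×38 → 28×38, cost 28·4·38 = 4256; ((A₁ × A₂) × A₃): 28×38 by 38×34 → 28×34, cost 28·38·34 = 36176; cumulative 40432. Total 40432.
Minimum: 8976.

8976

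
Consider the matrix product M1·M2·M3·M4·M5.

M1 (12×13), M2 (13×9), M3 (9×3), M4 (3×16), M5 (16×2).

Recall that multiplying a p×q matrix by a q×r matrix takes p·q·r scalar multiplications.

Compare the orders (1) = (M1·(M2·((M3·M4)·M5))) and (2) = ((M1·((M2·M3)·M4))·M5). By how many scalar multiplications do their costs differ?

2589

Order (1) = (M1·(M2·((M3·M4)·M5))): (M3·M4): 9×3 by 3×16 → 9×16, cost 9·3·16 = 432; ((M3·M4)·M5): 9×16 by 16×2 → 9×2, cost 9·16·2 = 288; cumulative 720; (M2·((M3·M4)·M5)): 13×9 by 9×2 → 13×2, cost 13·9·2 = 234; cumulative 954; (M1·(M2·((M3·M4)·M5))): 12×13 by 13×2 → 12×2, cost 12·13·2 = 312; cumulative 1266. Total 1266.
Order (2) = ((M1·((M2·M3)·M4))·M5): (M2·M3): 13×9 by 9×3 → 13×3, cost 13·9·3 = 351; ((M2·M3)·M4): 13×3 by 3×16 → 13×16, cost 13·3·16 = 624; cumulative 975; (M1·((M2·M3)·M4)): 12×13 by 13×16 → 12×16, cost 12·13·16 = 2496; cumulative 3471; ((M1·((M2·M3)·M4))·M5): 12×16 by 16×2 → 12×2, cost 12·16·2 = 384; cumulative 3855. Total 3855.
Difference: |1266 − 3855| = 2589.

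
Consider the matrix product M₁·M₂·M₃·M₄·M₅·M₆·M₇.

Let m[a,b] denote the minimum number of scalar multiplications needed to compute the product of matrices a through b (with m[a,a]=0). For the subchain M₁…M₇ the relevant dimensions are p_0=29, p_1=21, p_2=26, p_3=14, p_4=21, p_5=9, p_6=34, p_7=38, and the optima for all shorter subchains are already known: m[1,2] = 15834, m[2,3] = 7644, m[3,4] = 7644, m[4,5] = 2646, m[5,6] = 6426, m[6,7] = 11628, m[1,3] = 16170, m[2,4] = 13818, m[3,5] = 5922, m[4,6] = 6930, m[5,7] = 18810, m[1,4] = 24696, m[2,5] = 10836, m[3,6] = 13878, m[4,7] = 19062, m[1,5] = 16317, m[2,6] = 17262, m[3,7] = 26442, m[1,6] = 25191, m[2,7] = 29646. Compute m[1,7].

37863

m[1,7] = min over k∈[1,6] of m[1,k]+m[k+1,7]+p_{0}·p_k·p_{7}.
k=1: 0 + 29646 + 29·21·38 = 52788; k=2: 15834 + 26442 + 29·26·38 = 70928; k=3: 16170 + 19062 + 29·14·38 = 50660; k=4: 24696 + 18810 + 29·21·38 = 66648; k=5: 16317 + 11628 + 29·9·38 = 37863; k=6: 25191 + 0 + 29·34·38 = 62659.
Minimum: 37863 at k=5.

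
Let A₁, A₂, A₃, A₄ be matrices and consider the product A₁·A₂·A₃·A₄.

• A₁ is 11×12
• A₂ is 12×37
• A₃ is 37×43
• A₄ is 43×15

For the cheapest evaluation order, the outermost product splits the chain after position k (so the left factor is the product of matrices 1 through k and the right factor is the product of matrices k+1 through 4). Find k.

1

Adjacent pairs: A₁A₂ = 11·12·37 = 4884; A₂A₃ = 12·37·43 = 19092; A₃A₄ = 37·43·15 = 23865.
Length 3: A₁..A₃: k=1: 0+19092+11·12·43=24768; k=2: 4884+0+11·37·43=22385 → min 22385 | A₂..A₄: k=2: 0+23865+12·37·15=30525; k=3: 19092+0+12·43·15=26832 → min 26832.
Top-level splits: k=1: (A₁..A₁)·(A₂..A₄) → 0+26832+11·12·15 = 28812; k=2: (A₁..A₂)·(A₃..A₄) → 4884+23865+11·37·15 = 34854; k=3: (A₁..A₃)·(A₄..A₄) → 22385+0+11·43·15 = 29480.
Best split is after A₁, i.e. k = 1.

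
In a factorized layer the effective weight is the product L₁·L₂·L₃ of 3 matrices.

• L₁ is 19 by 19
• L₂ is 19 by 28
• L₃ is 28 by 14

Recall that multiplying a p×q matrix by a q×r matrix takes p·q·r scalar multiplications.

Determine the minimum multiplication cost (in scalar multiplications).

12502

Order (L₁·(L₂·L₃)): (L₂·L₃): 19×28 by 28×14 → 19×14, cost 19·28·14 = 7448; (L₁·(L₂·L₃)): 19×19 by 19×14 → 19×14, cost 19·19·14 = 5054; cumulative 12502. Total 12502.
Order ((L₁·L₂)·L₃): (L₁·L₂): 19×19 by 19×28 → 19×28, cost 19·19·28 = 10108; ((L₁·L₂)·L₃): 19×28 by 28×14 → 19×14, cost 19·28·14 = 7448; cumulative 17556. Total 17556.
Minimum: 12502.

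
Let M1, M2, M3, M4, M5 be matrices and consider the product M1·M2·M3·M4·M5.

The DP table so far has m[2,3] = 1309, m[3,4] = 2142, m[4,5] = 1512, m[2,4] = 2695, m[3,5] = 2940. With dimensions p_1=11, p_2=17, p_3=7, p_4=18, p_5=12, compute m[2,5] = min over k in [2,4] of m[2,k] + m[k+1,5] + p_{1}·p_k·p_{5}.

m[2,5] = min over k∈[2,4] of m[2,k]+m[k+1,5]+p_{1}·p_k·p_{5}.
k=2: 0 + 2940 + 11·17·12 = 5184; k=3: 1309 + 1512 + 11·7·12 = 3745; k=4: 2695 + 0 + 11·18·12 = 5071.
Minimum: 3745 at k=3.

3745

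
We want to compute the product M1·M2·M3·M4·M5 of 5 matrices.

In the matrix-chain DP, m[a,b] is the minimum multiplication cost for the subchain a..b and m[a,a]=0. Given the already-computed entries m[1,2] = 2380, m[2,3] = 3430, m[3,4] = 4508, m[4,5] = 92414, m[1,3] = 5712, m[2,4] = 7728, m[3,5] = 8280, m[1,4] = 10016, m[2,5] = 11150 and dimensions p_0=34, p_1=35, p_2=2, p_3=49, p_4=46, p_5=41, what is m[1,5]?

m[1,5] = min over k∈[1,4] of m[1,k]+m[k+1,5]+p_{0}·p_k·p_{5}.
k=1: 0 + 11150 + 34·35·41 = 59940; k=2: 2380 + 8280 + 34·2·41 = 13448; k=3: 5712 + 92414 + 34·49·41 = 166432; k=4: 10016 + 0 + 34·46·41 = 74140.
Minimum: 13448 at k=2.

13448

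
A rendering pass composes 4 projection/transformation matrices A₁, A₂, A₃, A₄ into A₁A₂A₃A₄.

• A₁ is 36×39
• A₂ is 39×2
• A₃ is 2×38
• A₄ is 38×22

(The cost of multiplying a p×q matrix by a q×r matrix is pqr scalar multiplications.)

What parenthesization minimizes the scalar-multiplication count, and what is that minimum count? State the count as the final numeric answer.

6064

Adjacent pairs: A₁A₂ = 36·39·2 = 2808; A₂A₃ = 39·2·38 = 2964; A₃A₄ = 2·38·22 = 1672.
Length 3: A₁..A₃: k=1: 0+2964+36·39·38=56316; k=2: 2808+0+36·2·38=5544 → min 5544 | A₂..A₄: k=2: 0+1672+39·2·22=3388; k=3: 2964+0+39·38·22=35568 → min 3388.
Length 4: A₁..A₄: k=1: 0+3388+36·39·22=34276; k=2: 2808+1672+36·2·22=6064; k=3: 5544+0+36·38·22=35640 → min 6064.
Optimal parenthesization: ((A₁A₂)(A₃A₄)) with cost 6064.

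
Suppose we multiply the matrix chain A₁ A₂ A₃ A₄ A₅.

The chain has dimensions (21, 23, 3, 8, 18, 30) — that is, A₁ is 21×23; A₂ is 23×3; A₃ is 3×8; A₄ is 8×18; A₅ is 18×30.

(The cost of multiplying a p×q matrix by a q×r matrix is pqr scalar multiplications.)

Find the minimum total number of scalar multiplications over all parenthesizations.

Adjacent pairs: A₁A₂ = 21·23·3 = 1449; A₂A₃ = 23·3·8 = 552; A₃A₄ = 3·8·18 = 432; A₄A₅ = 8·18·30 = 4320.
Length 3: A₁..A₃: k=1: 0+552+21·23·8=4416; k=2: 1449+0+21·3·8=1953 → min 1953 | A₂..A₄: k=2: 0+432+23·3·18=1674; k=3: 552+0+23·8·18=3864 → min 1674 | A₃..A₅: k=3: 0+4320+3·8·30=5040; k=4: 432+0+3·18·30=2052 → min 2052.
Length 4: A₁..A₄: k=1: 0+1674+21·23·18=10368; k=2: 1449+432+21·3·18=3015; k=3: 1953+0+21·8·18=4977 → min 3015 | A₂..A₅: k=2: 0+2052+23·3·30=4122; k=3: 552+4320+23·8·30=10392; k=4: 1674+0+23·18·30=14094 → min 4122.
Length 5: A₁..A₅: k=1: 0+4122+21·23·30=18612; k=2: 1449+2052+21·3·30=5391; k=3: 1953+4320+21·8·30=11313; k=4: 3015+0+21·18·30=14355 → min 5391.
Optimal order: ((A₁ A₂) ((A₃ A₄) A₅)) with cost 5391.

5391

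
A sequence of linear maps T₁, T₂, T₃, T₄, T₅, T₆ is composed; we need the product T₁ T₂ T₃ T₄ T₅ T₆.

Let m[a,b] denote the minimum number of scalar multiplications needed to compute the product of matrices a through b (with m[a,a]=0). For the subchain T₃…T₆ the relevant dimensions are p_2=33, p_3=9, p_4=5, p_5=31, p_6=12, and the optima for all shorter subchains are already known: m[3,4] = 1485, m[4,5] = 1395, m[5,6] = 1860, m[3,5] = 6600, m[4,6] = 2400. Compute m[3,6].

5325

m[3,6] = min over k∈[3,5] of m[3,k]+m[k+1,6]+p_{2}·p_k·p_{6}.
k=3: 0 + 2400 + 33·9·12 = 5964; k=4: 1485 + 1860 + 33·5·12 = 5325; k=5: 6600 + 0 + 33·31·12 = 18876.
Minimum: 5325 at k=4.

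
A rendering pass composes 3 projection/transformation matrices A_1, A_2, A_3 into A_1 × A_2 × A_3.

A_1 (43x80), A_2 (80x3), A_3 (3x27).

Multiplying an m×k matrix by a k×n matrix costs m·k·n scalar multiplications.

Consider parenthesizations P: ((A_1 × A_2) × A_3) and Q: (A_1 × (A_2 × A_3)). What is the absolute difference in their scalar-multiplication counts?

85557

Order P = ((A_1 × A_2) × A_3): (A_1 × A_2): 43×80 by 80×3 → 43×3, cost 43·80·3 = 10320; ((A_1 × A_2) × A_3): 43×3 by 3×27 → 43×27, cost 43·3·27 = 3483; cumulative 13803. Total 13803.
Order Q = (A_1 × (A_2 × A_3)): (A_2 × A_3): 80×3 by 3×27 → 80×27, cost 80·3·27 = 6480; (A_1 × (A_2 × A_3)): 43×80 by 80×27 → 43×27, cost 43·80·27 = 92880; cumulative 99360. Total 99360.
Difference: |13803 − 99360| = 85557.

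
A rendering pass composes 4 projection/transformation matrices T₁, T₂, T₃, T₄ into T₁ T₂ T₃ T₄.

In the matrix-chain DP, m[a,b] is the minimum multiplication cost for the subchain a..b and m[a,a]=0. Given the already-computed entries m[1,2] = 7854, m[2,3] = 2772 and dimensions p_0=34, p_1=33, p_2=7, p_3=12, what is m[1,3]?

10710

m[1,3] = min over k∈[1,2] of m[1,k]+m[k+1,3]+p_{0}·p_k·p_{3}.
k=1: 0 + 2772 + 34·33·12 = 16236; k=2: 7854 + 0 + 34·7·12 = 10710.
Minimum: 10710 at k=2.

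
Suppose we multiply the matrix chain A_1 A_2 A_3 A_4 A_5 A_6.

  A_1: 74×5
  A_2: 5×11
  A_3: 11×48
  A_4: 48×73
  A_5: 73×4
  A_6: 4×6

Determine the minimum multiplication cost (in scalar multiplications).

18688

Adjacent pairs: A_1A_2 = 74·5·11 = 4070; A_2A_3 = 5·11·48 = 2640; A_3A_4 = 11·48·73 = 38544; A_4A_5 = 48·73·4 = 14016; A_5A_6 = 73·4·6 = 1752.
Length 3: A_1..A_3: k=1: 0+2640+74·5·48=20400; k=2: 4070+0+74·11·48=43142 → min 20400 | A_2..A_4: k=2: 0+38544+5·11·73=42559; k=3: 2640+0+5·48·73=20160 → min 20160 | A_3..A_5: k=3: 0+14016+11·48·4=16128; k=4: 38544+0+11·73·4=41756 → min 16128 | A_4..A_6: k=4: 0+1752+48·73·6=22776; k=5: 14016+0+48·4·6=15168 → min 15168.
Length 4: A_1..A_4: k=1: 0+20160+74·5·73=47170; k=2: 4070+38544+74·11·73=102036; k=3: 20400+0+74·48·73=279696 → min 47170 | A_2..A_5: k=2: 0+16128+5·11·4=16348; k=3: 2640+14016+5·48·4=17616; k=4: 20160+0+5·73·4=21620 → min 16348 | A_3..A_6: k=3: 0+15168+11·48·6=18336; k=4: 38544+1752+11·73·6=45114; k=5: 16128+0+11·4·6=16392 → min 16392.
Length 5: A_1..A_5: k=1: 0+16348+74·5·4=17828; k=2: 4070+16128+74·11·4=23454; k=3: 20400+14016+74·48·4=48624; k=4: 47170+0+74·73·4=68778 → min 17828 | A_2..A_6: k=2: 0+16392+5·11·6=16722; k=3: 2640+15168+5·48·6=19248; k=4: 20160+1752+5·73·6=24102; k=5: 16348+0+5·4·6=16468 → min 16468.
Length 6: A_1..A_6: k=1: 0+16468+74·5·6=18688; k=2: 4070+16392+74·11·6=25346; k=3: 20400+15168+74·48·6=56880; k=4: 47170+1752+74·73·6=81334; k=5: 17828+0+74·4·6=19604 → min 18688.
Optimal order: (A_1 ((A_2 (A_3 (A_4 A_5))) A_6)) with cost 18688.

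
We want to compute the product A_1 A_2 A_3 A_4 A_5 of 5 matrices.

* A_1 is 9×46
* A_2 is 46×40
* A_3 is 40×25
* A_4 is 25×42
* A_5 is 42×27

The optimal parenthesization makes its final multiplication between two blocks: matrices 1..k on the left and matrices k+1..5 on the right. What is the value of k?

4

Adjacent pairs: A_1A_2 = 9·46·40 = 16560; A_2A_3 = 46·40·25 = 46000; A_3A_4 = 40·25·42 = 42000; A_4A_5 = 25·42·27 = 28350.
Length 3: A_1..A_3: k=1: 0+46000+9·46·25=56350; k=2: 16560+0+9·40·25=25560 → min 25560 | A_2..A_4: k=2: 0+42000+46·40·42=119280; k=3: 46000+0+46·25·42=94300 → min 94300 | A_3..A_5: k=3: 0+28350+40·25·27=55350; k=4: 42000+0+40·42·27=87360 → min 55350.
Length 4: A_1..A_4: k=1: 0+94300+9·46·42=111688; k=2: 16560+42000+9·40·42=73680; k=3: 25560+0+9·25·42=35010 → min 35010 | A_2..A_5: k=2: 0+55350+46·40·27=105030; k=3: 46000+28350+46·25·27=105400; k=4: 94300+0+46·42·27=146464 → min 105030.
Top-level splits: k=1: (A_1..A_1)·(A_2..A_5) → 0+105030+9·46·27 = 116208; k=2: (A_1..A_2)·(A_3..A_5) → 16560+55350+9·40·27 = 81630; k=3: (A_1..A_3)·(A_4..A_5) → 25560+28350+9·25·27 = 59985; k=4: (A_1..A_4)·(A_5..A_5) → 35010+0+9·42·27 = 45216.
Best split is after A_4, i.e. k = 4.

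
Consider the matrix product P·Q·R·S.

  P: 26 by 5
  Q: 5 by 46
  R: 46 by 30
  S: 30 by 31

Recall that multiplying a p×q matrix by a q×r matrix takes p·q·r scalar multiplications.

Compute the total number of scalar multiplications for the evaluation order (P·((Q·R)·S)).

(Q·R): 5×46 by 46×30 → 5×30, cost 5·46·30 = 6900
((Q·R)·S): 5×30 by 30×31 → 5×31, cost 5·30·31 = 4650; cumulative 11550
(P·((Q·R)·S)): 26×5 by 5×31 → 26×31, cost 26·5·31 = 4030; cumulative 15580
Total: 15580 scalar multiplications.

15580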